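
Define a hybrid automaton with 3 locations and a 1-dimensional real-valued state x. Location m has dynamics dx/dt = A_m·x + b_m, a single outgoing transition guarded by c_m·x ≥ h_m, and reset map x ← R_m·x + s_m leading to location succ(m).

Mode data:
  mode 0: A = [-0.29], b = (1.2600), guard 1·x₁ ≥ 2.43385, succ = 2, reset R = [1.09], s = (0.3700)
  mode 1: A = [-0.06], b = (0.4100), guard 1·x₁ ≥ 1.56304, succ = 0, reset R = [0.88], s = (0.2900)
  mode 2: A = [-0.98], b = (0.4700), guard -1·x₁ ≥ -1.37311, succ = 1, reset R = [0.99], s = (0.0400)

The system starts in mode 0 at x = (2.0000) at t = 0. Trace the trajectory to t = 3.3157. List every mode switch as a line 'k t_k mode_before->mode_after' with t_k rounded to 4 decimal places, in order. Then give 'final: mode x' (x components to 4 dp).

Mode 0: guard c·x = 2.4339 hit at Δt = 0.7055 (t = 0.7055), x⁻ = (2.4338) → reset → x⁺ = (3.0229), jump to mode 2
Mode 2: guard c·x = -1.3731 hit at Δt = 1.0674 (t = 1.7729), x⁻ = (1.3731) → reset → x⁺ = (1.3994), jump to mode 1
Mode 1: guard c·x = 1.5630 hit at Δt = 0.5097 (t = 2.2826), x⁻ = (1.5630) → reset → x⁺ = (1.6655), jump to mode 0
Mode 0: flow for 1.0331 to horizon, guard not reached → x = (2.3591)

1 0.7055 0->2
2 1.7729 2->1
3 2.2826 1->0
final: 0 2.3591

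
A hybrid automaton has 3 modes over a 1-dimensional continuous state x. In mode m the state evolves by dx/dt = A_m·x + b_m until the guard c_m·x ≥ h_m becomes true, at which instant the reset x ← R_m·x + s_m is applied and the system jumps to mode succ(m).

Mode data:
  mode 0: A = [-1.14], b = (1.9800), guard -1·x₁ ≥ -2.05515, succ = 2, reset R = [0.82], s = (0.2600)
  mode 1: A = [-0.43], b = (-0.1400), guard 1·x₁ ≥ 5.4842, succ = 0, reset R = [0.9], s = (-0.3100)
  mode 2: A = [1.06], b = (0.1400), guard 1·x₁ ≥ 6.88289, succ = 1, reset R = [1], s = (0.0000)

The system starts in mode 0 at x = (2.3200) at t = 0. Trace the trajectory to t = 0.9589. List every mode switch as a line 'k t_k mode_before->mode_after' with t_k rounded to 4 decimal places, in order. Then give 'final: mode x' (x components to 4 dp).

1 0.5311 0->2
final: 2 3.1371

Mode 0: guard c·x = -2.0551 hit at Δt = 0.5311 (t = 0.5311), x⁻ = (2.0551) → reset → x⁺ = (1.9452), jump to mode 2
Mode 2: flow for 0.4278 to horizon, guard not reached → x = (3.1371)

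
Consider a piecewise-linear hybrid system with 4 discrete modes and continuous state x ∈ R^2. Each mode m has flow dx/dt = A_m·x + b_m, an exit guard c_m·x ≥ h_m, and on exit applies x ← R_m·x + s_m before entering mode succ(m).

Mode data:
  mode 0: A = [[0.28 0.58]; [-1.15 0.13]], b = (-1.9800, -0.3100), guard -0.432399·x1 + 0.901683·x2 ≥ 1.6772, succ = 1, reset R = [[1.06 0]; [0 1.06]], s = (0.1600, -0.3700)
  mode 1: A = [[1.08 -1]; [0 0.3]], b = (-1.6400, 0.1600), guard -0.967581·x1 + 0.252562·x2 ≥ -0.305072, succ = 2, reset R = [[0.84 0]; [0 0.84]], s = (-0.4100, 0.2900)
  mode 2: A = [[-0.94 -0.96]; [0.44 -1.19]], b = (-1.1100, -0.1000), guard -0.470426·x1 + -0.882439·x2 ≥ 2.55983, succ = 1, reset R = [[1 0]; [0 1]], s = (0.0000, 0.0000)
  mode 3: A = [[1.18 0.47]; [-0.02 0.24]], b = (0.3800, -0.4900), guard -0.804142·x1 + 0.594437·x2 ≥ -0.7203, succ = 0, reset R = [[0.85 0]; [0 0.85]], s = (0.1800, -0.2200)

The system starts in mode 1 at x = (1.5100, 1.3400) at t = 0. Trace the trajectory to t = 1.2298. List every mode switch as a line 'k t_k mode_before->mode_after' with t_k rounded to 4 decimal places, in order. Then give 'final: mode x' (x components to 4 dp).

1 0.4207 1->2
final: 2 -1.0162 0.4206

Mode 1: guard c·x = -0.3051 hit at Δt = 0.4207 (t = 0.4207), x⁻ = (0.7308, 1.5920) → reset → x⁺ = (0.2039, 1.6273), jump to mode 2
Mode 2: flow for 0.8091 to horizon, guard not reached → x = (-1.0162, 0.4206)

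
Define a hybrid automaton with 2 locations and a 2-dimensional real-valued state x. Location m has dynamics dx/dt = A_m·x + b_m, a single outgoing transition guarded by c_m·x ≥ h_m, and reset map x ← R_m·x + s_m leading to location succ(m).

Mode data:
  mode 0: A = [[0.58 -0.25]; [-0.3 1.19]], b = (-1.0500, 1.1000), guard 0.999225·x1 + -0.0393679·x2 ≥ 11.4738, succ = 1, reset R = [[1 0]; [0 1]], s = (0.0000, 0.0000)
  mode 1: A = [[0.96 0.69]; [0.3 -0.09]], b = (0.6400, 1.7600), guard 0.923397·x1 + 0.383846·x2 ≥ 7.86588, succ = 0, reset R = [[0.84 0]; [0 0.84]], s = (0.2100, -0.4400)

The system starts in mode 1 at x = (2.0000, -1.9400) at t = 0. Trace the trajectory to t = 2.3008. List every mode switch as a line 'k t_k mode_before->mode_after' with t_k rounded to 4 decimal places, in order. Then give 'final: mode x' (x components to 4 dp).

1 1.3042 1->0
final: 0 10.0469 1.4624

Mode 1: guard c·x = 7.8659 hit at Δt = 1.3042 (t = 1.3042), x⁻ = (7.7133, 1.9369) → reset → x⁺ = (6.6892, 1.1870), jump to mode 0
Mode 0: flow for 0.9966 to horizon, guard not reached → x = (10.0469, 1.4624)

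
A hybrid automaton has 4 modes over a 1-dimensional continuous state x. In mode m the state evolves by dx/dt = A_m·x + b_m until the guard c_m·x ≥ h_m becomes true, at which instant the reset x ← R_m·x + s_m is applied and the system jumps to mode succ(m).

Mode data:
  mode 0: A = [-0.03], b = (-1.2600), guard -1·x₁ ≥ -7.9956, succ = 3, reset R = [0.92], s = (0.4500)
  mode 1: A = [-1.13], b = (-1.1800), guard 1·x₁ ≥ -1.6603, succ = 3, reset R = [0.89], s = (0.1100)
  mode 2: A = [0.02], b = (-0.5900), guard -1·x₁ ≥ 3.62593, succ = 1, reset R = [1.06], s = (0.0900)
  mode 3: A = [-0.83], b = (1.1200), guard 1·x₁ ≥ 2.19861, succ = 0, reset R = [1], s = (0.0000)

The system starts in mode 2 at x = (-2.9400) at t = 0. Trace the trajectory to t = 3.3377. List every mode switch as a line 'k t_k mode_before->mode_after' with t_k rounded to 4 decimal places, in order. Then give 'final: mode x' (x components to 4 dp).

Mode 2: guard c·x = 3.6259 hit at Δt = 1.0462 (t = 1.0462), x⁻ = (-3.6259) → reset → x⁺ = (-3.7535), jump to mode 1
Mode 1: guard c·x = -1.6603 hit at Δt = 1.3107 (t = 2.3569), x⁻ = (-1.6603) → reset → x⁺ = (-1.3677), jump to mode 3
Mode 3: flow for 0.9808 to horizon, guard not reached → x = (0.1456)

1 1.0462 2->1
2 2.3569 1->3
final: 3 0.1456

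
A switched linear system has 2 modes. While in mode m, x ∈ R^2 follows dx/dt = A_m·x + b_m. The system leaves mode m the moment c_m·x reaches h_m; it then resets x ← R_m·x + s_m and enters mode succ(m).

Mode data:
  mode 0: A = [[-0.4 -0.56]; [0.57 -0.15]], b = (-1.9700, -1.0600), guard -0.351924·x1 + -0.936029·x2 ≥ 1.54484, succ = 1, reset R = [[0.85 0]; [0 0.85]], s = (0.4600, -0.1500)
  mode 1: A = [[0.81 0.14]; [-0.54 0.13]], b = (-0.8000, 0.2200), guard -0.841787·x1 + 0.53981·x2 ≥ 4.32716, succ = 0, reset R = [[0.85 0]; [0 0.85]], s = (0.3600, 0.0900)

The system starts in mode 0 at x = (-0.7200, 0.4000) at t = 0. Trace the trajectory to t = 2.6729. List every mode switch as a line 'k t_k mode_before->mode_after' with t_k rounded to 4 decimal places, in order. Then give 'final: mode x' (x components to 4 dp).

Mode 0: guard c·x = 1.5448 hit at Δt = 0.7904 (t = 0.7904), x⁻ = (-1.7421, -0.9954) → reset → x⁺ = (-1.0207, -0.9961), jump to mode 1
Mode 1: guard c·x = 4.3272 hit at Δt = 1.2270 (t = 2.0174), x⁻ = (-4.5592, 0.9064) → reset → x⁺ = (-3.5153, 0.8605), jump to mode 0
Mode 0: guard c·x = 1.5448 hit at Δt = 0.3452 (t = 2.3626), x⁻ = (-3.7506, -0.2403) → reset → x⁺ = (-2.7280, -0.3542), jump to mode 1
Mode 1: flow for 0.3103 to horizon, guard not reached → x = (-3.7938, 0.2544)

1 0.7904 0->1
2 2.0174 1->0
3 2.3626 0->1
final: 1 -3.7938 0.2544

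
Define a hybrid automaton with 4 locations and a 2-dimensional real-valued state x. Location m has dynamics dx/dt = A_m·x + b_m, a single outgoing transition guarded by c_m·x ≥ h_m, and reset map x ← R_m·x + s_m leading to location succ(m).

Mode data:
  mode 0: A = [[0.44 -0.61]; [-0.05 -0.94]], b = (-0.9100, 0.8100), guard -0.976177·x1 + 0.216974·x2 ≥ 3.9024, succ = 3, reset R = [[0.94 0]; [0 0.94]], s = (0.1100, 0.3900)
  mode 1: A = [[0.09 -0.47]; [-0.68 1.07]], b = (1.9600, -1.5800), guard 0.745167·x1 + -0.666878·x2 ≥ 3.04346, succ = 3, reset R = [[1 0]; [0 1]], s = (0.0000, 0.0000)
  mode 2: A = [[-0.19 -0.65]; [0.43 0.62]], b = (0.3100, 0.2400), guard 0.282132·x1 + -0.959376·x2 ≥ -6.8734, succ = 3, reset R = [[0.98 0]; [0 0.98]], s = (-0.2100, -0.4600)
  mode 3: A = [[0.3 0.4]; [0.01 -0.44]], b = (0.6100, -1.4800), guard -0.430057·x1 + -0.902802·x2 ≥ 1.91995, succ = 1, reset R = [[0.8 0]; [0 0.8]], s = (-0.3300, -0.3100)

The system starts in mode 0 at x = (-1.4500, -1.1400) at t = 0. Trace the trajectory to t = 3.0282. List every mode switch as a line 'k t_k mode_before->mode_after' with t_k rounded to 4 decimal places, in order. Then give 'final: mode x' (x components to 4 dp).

1 1.3298 0->3
2 1.9878 3->1
final: 1 -1.2059 -1.3813

Mode 0: guard c·x = 3.9024 hit at Δt = 1.3298 (t = 1.3298), x⁻ = (-3.9107, 0.3912) → reset → x⁺ = (-3.5660, 0.7578), jump to mode 3
Mode 3: guard c·x = 1.9200 hit at Δt = 0.6580 (t = 1.9878), x⁻ = (-3.8361, -0.2993) → reset → x⁺ = (-3.3989, -0.5494), jump to mode 1
Mode 1: flow for 1.0404 to horizon, guard not reached → x = (-1.2059, -1.3813)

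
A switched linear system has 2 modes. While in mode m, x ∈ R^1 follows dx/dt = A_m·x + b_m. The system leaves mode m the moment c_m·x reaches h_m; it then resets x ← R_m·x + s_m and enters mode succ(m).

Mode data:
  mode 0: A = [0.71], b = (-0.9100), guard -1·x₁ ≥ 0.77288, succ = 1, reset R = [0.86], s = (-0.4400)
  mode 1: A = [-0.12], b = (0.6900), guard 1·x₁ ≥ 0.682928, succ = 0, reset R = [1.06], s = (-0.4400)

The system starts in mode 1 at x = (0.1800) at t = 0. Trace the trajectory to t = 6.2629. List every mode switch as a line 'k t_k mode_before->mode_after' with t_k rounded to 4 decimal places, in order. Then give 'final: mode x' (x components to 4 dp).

Mode 1: guard c·x = 0.6829 hit at Δt = 0.7886 (t = 0.7886), x⁻ = (0.6829) → reset → x⁺ = (0.2839), jump to mode 0
Mode 0: guard c·x = 0.7729 hit at Δt = 1.0173 (t = 1.8059), x⁻ = (-0.7729) → reset → x⁺ = (-1.1047), jump to mode 1
Mode 1: guard c·x = 0.6829 hit at Δt = 2.5181 (t = 4.3240), x⁻ = (0.6829) → reset → x⁺ = (0.2839), jump to mode 0
Mode 0: guard c·x = 0.7729 hit at Δt = 1.0173 (t = 5.3413), x⁻ = (-0.7729) → reset → x⁺ = (-1.1047), jump to mode 1
Mode 1: flow for 0.9216 to horizon, guard not reached → x = (-0.3870)

1 0.7886 1->0
2 1.8059 0->1
3 4.3240 1->0
4 5.3413 0->1
final: 1 -0.3870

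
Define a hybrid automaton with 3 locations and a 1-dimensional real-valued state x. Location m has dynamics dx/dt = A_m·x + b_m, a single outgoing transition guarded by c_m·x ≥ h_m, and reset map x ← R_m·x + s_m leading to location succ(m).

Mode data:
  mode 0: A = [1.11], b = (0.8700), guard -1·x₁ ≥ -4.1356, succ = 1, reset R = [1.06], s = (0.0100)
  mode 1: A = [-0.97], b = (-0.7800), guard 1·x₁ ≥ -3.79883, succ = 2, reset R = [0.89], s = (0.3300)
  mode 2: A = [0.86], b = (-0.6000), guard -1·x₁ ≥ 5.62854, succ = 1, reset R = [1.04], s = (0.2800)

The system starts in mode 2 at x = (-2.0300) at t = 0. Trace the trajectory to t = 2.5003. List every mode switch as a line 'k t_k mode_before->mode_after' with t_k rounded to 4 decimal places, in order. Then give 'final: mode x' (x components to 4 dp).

Mode 2: guard c·x = 5.6285 hit at Δt = 0.9782 (t = 0.9782), x⁻ = (-5.6285) → reset → x⁺ = (-5.5737), jump to mode 1
Mode 1: guard c·x = -3.7988 hit at Δt = 0.4798 (t = 1.4580), x⁻ = (-3.7988) → reset → x⁺ = (-3.0510), jump to mode 2
Mode 2: guard c·x = 5.6285 hit at Δt = 0.6085 (t = 2.0665), x⁻ = (-5.6285) → reset → x⁺ = (-5.5737), jump to mode 1
Mode 1: flow for 0.4338 to horizon, guard not reached → x = (-3.9355)

1 0.9782 2->1
2 1.4580 1->2
3 2.0665 2->1
final: 1 -3.9355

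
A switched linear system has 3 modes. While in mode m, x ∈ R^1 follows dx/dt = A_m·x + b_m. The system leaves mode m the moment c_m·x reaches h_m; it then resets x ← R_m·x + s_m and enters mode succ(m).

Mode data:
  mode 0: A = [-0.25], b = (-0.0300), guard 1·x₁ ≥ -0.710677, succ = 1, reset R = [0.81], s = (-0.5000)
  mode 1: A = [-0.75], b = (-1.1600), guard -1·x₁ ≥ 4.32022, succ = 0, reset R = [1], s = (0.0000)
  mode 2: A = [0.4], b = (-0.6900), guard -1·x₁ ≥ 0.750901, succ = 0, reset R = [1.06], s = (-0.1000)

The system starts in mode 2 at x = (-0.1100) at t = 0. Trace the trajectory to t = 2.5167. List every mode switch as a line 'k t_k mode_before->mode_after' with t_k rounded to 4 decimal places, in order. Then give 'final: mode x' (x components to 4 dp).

1 0.7489 2->0
2 1.8402 0->1
final: 1 -1.2631

Mode 2: guard c·x = 0.7509 hit at Δt = 0.7489 (t = 0.7489), x⁻ = (-0.7509) → reset → x⁺ = (-0.8960), jump to mode 0
Mode 0: guard c·x = -0.7107 hit at Δt = 1.0913 (t = 1.8402), x⁻ = (-0.7107) → reset → x⁺ = (-1.0756), jump to mode 1
Mode 1: flow for 0.6765 to horizon, guard not reached → x = (-1.2631)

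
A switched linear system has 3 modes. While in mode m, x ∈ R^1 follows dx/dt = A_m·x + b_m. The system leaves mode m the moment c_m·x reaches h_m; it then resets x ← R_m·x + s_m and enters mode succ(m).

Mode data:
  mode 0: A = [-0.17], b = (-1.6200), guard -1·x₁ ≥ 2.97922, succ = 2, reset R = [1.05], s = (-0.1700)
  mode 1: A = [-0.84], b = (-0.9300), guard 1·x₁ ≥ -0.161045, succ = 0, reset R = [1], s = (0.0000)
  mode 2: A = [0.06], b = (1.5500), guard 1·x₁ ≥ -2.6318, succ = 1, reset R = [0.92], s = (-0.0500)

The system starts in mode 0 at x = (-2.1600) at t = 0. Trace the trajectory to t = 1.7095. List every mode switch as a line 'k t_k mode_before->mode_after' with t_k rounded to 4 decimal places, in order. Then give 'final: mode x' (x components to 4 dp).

Mode 0: guard c·x = 2.9792 hit at Δt = 0.6932 (t = 0.6932), x⁻ = (-2.9792) → reset → x⁺ = (-3.2982), jump to mode 2
Mode 2: guard c·x = -2.6318 hit at Δt = 0.4857 (t = 1.1789), x⁻ = (-2.6318) → reset → x⁺ = (-2.4713), jump to mode 1
Mode 1: flow for 0.5306 to horizon, guard not reached → x = (-1.9807)

1 0.6932 0->2
2 1.1789 2->1
final: 1 -1.9807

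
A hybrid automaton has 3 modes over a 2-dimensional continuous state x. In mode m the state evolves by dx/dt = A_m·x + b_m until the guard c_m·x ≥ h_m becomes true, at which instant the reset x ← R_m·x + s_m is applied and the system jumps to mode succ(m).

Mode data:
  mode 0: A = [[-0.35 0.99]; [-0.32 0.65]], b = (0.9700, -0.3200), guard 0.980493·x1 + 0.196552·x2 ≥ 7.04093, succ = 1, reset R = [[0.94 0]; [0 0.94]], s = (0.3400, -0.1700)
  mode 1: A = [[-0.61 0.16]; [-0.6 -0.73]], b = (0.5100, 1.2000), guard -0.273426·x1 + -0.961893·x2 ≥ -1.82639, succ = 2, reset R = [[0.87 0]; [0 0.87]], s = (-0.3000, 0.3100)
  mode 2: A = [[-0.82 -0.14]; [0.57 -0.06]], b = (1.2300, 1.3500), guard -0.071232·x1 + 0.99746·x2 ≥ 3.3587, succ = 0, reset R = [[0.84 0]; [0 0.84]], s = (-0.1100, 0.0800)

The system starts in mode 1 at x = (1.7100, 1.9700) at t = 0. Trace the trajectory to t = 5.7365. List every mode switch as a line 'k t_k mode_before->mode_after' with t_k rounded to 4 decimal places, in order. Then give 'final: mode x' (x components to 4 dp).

1 0.5119 1->2
2 1.5402 2->0
3 3.0774 0->1
4 4.0784 1->2
5 5.0284 2->0
final: 0 3.9821 3.7349

Mode 1: guard c·x = -1.8264 hit at Δt = 0.5119 (t = 0.5119), x⁻ = (1.5934, 1.4458) → reset → x⁺ = (1.0863, 1.5678), jump to mode 2
Mode 2: guard c·x = 3.3587 hit at Δt = 1.0283 (t = 1.5402), x⁻ = (1.0645, 3.4433) → reset → x⁺ = (0.7842, 2.9724), jump to mode 0
Mode 0: guard c·x = 7.0409 hit at Δt = 1.5372 (t = 3.0774), x⁻ = (6.2585, 4.6021) → reset → x⁺ = (6.2230, 4.1560), jump to mode 1
Mode 1: guard c·x = -1.8264 hit at Δt = 1.0010 (t = 4.0784), x⁻ = (3.9983, 0.7622) → reset → x⁺ = (3.1785, 0.9731), jump to mode 2
Mode 2: guard c·x = 3.3587 hit at Δt = 0.9500 (t = 5.0284), x⁻ = (2.0422, 3.5131) → reset → x⁺ = (1.6054, 3.0310), jump to mode 0
Mode 0: flow for 0.7081 to horizon, guard not reached → x = (3.9821, 3.7349)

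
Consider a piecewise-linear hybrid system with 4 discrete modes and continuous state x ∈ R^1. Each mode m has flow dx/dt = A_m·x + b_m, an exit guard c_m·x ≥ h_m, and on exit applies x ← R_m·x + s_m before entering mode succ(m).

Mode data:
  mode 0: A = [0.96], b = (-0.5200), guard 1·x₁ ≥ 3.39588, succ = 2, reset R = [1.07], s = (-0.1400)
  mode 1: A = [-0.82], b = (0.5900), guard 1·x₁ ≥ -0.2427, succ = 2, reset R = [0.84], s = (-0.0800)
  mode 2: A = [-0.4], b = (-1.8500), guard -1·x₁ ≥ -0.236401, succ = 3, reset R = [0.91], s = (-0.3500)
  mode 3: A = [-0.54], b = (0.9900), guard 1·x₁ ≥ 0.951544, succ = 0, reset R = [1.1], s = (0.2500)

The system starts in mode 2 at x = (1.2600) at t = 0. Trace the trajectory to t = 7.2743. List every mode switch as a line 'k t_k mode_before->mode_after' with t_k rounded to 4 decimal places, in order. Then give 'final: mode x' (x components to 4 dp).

Mode 2: guard c·x = -0.2364 hit at Δt = 0.4777 (t = 0.4777), x⁻ = (0.2364) → reset → x⁺ = (-0.1349), jump to mode 3
Mode 3: guard c·x = 0.9515 hit at Δt = 1.4869 (t = 1.9646), x⁻ = (0.9515) → reset → x⁺ = (1.2967), jump to mode 0
Mode 0: guard c·x = 3.3959 hit at Δt = 1.3852 (t = 3.3498), x⁻ = (3.3959) → reset → x⁺ = (3.4936), jump to mode 2
Mode 2: guard c·x = -0.2364 hit at Δt = 1.2821 (t = 4.6319), x⁻ = (0.2364) → reset → x⁺ = (-0.1349), jump to mode 3
Mode 3: guard c·x = 0.9515 hit at Δt = 1.4869 (t = 6.1188), x⁻ = (0.9515) → reset → x⁺ = (1.2967), jump to mode 0
Mode 0: flow for 1.1555 to horizon, guard not reached → x = (2.8311)

1 0.4777 2->3
2 1.9646 3->0
3 3.3498 0->2
4 4.6319 2->3
5 6.1188 3->0
final: 0 2.8311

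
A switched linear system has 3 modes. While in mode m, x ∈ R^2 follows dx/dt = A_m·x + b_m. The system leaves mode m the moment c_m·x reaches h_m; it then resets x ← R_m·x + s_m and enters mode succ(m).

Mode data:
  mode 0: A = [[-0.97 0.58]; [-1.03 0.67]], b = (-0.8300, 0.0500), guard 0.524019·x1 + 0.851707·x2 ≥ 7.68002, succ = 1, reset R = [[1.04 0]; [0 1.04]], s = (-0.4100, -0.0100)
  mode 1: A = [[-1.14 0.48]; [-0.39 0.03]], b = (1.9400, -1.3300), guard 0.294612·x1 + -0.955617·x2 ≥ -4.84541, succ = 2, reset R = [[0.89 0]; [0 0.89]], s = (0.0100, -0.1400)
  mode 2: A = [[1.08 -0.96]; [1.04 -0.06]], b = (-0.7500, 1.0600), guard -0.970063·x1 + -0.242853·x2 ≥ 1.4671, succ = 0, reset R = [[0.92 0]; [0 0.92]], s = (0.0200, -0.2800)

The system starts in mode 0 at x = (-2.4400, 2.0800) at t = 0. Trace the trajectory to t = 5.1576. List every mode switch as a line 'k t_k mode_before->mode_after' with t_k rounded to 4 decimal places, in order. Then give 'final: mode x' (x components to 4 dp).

Mode 0: guard c·x = 7.6800 hit at Δt = 1.5393 (t = 1.5393), x⁻ = (1.4837, 8.1043) → reset → x⁺ = (1.1331, 8.4185), jump to mode 1
Mode 1: guard c·x = -4.8454 hit at Δt = 1.0326 (t = 2.5719), x⁻ = (3.6152, 6.1850) → reset → x⁺ = (3.2275, 5.3646), jump to mode 2
Mode 2: guard c·x = 1.4671 hit at Δt = 1.0132 (t = 3.5851), x⁻ = (-3.2125, 6.7909) → reset → x⁺ = (-2.9355, 5.9677), jump to mode 0
Mode 0: guard c·x = 7.6800 hit at Δt = 0.4815 (t = 4.0666), x⁻ = (-0.4264, 9.2795) → reset → x⁺ = (-0.8534, 9.6407), jump to mode 1
Mode 1: flow for 1.0910 to horizon, guard not reached → x = (3.5454, 7.6795)

1 1.5393 0->1
2 2.5719 1->2
3 3.5851 2->0
4 4.0666 0->1
final: 1 3.5454 7.6795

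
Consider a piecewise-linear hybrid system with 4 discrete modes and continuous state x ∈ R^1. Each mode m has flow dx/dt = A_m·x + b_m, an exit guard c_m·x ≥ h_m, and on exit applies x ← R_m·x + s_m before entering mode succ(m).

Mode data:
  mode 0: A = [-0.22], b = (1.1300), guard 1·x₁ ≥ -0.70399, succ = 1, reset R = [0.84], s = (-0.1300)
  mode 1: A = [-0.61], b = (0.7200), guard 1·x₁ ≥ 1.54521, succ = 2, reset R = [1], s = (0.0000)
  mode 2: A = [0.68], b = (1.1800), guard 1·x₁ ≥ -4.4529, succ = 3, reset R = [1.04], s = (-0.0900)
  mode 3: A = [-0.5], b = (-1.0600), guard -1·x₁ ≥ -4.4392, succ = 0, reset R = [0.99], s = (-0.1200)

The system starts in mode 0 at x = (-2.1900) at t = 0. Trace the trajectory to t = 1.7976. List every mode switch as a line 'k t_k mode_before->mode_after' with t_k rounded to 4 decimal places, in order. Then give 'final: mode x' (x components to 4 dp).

Mode 0: guard c·x = -0.7040 hit at Δt = 1.0304 (t = 1.0304), x⁻ = (-0.7040) → reset → x⁺ = (-0.7214), jump to mode 1
Mode 1: flow for 0.7672 to horizon, guard not reached → x = (-0.0106)

1 1.0304 0->1
final: 1 -0.0106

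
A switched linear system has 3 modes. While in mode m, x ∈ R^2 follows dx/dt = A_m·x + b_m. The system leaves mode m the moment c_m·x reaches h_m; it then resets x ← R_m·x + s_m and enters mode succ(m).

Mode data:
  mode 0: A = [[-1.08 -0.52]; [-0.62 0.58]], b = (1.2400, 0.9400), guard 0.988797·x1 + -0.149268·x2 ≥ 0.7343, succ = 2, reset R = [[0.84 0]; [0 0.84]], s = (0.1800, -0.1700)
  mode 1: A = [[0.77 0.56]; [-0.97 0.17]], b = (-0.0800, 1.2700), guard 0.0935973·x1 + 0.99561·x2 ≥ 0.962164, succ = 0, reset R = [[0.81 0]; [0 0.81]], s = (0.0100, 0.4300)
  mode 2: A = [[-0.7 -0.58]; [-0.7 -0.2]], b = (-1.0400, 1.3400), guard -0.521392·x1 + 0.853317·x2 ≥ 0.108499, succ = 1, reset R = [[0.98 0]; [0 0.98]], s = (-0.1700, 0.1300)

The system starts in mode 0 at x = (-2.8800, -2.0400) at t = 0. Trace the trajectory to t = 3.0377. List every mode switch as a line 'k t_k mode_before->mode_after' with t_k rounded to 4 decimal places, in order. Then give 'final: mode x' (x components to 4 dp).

Mode 0: guard c·x = 0.7343 hit at Δt = 1.1675 (t = 1.1675), x⁻ = (0.5277, -1.4237) → reset → x⁺ = (0.6233, -1.3659), jump to mode 2
Mode 2: guard c·x = 0.1085 hit at Δt = 1.0390 (t = 2.2065), x⁻ = (-0.1995, 0.0053) → reset → x⁺ = (-0.3655, 0.1352), jump to mode 1
Mode 1: guard c·x = 0.9622 hit at Δt = 0.4948 (t = 2.7013), x⁻ = (-0.4029, 1.0043) → reset → x⁺ = (-0.3163, 1.2435), jump to mode 0
Mode 0: flow for 0.3364 to horizon, guard not reached → x = (-0.1031, 1.9059)

1 1.1675 0->2
2 2.2065 2->1
3 2.7013 1->0
final: 0 -0.1031 1.9059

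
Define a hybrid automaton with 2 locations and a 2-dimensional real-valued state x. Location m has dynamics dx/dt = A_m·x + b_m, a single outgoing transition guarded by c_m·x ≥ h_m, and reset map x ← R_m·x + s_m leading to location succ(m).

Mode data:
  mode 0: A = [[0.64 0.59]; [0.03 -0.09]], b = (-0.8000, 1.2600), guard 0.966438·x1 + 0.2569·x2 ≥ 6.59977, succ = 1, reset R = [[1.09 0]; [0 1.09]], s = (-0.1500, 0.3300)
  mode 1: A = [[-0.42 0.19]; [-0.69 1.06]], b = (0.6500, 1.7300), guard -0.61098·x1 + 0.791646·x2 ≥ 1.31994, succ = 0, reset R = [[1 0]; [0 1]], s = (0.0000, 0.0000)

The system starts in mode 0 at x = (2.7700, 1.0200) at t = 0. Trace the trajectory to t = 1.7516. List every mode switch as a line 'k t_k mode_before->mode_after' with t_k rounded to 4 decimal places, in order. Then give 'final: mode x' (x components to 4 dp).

Mode 0: guard c·x = 6.5998 hit at Δt = 1.1728 (t = 1.1728), x⁻ = (6.1748, 2.4608) → reset → x⁺ = (6.5806, 3.0122), jump to mode 1
Mode 1: flow for 0.5788 to horizon, guard not reached → x = (5.8093, 3.5199)

1 1.1728 0->1
final: 1 5.8093 3.5199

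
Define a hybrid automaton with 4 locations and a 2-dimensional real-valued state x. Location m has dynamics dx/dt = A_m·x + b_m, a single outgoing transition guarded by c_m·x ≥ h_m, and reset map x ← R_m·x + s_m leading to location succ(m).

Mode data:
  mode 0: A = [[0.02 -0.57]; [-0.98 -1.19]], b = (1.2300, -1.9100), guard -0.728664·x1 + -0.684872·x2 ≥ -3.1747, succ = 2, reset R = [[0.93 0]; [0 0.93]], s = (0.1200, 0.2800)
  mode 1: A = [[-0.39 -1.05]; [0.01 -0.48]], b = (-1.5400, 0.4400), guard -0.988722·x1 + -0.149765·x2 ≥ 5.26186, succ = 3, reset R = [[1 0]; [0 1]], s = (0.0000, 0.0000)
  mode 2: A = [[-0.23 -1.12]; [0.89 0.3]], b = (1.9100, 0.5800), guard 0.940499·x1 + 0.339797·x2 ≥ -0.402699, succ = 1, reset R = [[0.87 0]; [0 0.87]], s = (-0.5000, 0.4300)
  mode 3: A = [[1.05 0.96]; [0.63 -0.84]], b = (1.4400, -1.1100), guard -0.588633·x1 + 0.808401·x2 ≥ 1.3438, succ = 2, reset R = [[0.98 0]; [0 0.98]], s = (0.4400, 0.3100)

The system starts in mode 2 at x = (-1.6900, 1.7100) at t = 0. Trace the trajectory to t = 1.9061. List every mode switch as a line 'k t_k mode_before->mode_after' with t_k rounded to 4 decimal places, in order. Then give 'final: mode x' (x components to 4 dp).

Mode 2: guard c·x = -0.4027 hit at Δt = 1.4326 (t = 1.4326), x⁻ = (-0.9672, 1.4918) → reset → x⁺ = (-1.3414, 1.7279), jump to mode 1
Mode 1: flow for 0.4735 to horizon, guard not reached → x = (-2.5237, 1.5546)

1 1.4326 2->1
final: 1 -2.5237 1.5546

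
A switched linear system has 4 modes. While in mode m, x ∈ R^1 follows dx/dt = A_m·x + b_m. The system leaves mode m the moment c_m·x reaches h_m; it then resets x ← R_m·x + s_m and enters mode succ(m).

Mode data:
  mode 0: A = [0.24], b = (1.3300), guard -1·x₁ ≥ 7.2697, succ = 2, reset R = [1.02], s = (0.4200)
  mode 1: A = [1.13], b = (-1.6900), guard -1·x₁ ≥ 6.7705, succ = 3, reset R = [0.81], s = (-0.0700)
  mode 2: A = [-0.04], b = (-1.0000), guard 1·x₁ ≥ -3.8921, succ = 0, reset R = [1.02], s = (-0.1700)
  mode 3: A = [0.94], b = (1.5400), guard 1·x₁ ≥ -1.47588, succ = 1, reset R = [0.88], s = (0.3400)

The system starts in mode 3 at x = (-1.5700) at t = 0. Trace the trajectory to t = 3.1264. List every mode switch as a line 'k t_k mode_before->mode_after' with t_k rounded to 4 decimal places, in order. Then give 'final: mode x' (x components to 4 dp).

Mode 3: guard c·x = -1.4759 hit at Δt = 0.9216 (t = 0.9216), x⁻ = (-1.4759) → reset → x⁺ = (-0.9588), jump to mode 1
Mode 1: guard c·x = 6.7705 hit at Δt = 1.0746 (t = 1.9962), x⁻ = (-6.7705) → reset → x⁺ = (-5.5541), jump to mode 3
Mode 3: flow for 1.1302 to horizon, guard not reached → x = (-12.9679)

1 0.9216 3->1
2 1.9962 1->3
final: 3 -12.9679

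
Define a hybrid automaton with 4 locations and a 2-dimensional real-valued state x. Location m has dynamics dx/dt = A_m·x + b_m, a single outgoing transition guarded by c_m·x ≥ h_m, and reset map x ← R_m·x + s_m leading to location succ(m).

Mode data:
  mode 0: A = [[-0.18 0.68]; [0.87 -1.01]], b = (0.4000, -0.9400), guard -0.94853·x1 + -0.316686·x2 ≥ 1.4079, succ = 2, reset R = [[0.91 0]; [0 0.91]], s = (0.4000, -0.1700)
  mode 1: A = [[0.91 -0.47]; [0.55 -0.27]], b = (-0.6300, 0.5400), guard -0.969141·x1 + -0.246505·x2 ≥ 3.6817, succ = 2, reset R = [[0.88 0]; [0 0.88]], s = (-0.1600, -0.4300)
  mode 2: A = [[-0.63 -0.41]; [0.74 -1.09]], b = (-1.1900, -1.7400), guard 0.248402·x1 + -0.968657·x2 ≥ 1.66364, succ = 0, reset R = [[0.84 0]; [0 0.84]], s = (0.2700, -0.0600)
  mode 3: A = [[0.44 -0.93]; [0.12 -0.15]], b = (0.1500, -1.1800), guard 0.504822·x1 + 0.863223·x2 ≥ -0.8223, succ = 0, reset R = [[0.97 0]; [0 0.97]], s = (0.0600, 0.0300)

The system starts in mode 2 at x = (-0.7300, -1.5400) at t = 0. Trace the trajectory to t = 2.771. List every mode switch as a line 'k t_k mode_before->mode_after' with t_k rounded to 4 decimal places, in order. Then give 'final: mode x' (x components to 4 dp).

1 0.9675 2->0
2 2.0811 0->2
final: 2 -0.5752 -1.7968

Mode 2: guard c·x = 1.6636 hit at Δt = 0.9675 (t = 0.9675), x⁻ = (-0.7325, -1.9053) → reset → x⁺ = (-0.3453, -1.6605), jump to mode 0
Mode 0: guard c·x = 1.4079 hit at Δt = 1.1136 (t = 2.0811), x⁻ = (-0.9549, -1.5858) → reset → x⁺ = (-0.4689, -1.6131), jump to mode 2
Mode 2: flow for 0.6899 to horizon, guard not reached → x = (-0.5752, -1.7968)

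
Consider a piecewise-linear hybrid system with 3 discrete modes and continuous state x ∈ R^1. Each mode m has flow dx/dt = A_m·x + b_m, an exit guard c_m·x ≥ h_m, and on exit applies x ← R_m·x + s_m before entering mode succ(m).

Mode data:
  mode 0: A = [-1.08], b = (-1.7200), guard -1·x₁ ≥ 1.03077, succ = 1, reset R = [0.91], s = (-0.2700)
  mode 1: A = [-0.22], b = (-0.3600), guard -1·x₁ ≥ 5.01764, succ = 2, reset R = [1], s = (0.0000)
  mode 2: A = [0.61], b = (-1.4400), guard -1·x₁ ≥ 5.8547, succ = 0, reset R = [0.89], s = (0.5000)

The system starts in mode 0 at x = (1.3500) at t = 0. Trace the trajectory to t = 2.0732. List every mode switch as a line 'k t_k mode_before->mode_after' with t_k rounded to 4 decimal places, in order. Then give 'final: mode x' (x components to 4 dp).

Mode 0: guard c·x = 1.0308 hit at Δt = 1.5332 (t = 1.5332), x⁻ = (-1.0308) → reset → x⁺ = (-1.2080), jump to mode 1
Mode 1: flow for 0.5400 to horizon, guard not reached → x = (-1.2560)

1 1.5332 0->1
final: 1 -1.2560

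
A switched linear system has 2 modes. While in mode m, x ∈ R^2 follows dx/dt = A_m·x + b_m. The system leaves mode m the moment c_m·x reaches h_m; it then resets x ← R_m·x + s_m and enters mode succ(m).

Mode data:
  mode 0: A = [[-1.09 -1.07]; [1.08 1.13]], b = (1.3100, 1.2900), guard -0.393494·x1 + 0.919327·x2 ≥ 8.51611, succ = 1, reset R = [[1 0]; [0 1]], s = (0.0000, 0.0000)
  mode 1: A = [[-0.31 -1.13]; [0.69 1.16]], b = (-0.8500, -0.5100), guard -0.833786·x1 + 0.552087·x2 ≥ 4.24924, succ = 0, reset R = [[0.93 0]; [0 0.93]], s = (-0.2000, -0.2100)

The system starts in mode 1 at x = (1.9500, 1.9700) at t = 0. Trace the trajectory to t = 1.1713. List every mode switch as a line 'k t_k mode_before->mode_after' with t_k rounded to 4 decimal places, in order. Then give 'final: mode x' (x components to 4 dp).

Mode 1: guard c·x = 4.2492 hit at Δt = 0.8189 (t = 0.8189), x⁻ = (-1.8945, 4.8355) → reset → x⁺ = (-1.9619, 4.2870), jump to mode 0
Mode 0: flow for 0.3524 to horizon, guard not reached → x = (-2.5546, 5.9109)

1 0.8189 1->0
final: 0 -2.5546 5.9109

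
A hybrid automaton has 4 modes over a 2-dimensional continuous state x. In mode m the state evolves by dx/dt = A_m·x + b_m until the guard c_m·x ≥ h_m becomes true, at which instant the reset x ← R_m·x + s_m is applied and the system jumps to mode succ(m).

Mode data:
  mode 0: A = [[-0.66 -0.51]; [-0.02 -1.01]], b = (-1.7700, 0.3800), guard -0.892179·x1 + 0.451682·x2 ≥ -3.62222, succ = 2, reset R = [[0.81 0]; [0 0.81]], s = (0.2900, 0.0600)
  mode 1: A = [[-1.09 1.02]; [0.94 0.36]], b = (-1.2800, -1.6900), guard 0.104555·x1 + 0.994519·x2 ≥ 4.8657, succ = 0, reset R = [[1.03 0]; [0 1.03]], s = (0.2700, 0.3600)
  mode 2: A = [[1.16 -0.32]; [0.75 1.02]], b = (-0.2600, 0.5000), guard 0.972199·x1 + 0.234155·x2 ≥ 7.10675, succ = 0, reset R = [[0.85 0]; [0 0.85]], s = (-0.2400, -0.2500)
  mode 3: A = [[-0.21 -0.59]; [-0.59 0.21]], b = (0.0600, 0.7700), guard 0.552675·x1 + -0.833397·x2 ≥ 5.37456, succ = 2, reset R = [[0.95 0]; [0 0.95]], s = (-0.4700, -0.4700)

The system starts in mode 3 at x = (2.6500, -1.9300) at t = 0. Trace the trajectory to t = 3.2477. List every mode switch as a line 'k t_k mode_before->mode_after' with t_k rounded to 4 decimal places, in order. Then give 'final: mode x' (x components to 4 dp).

Mode 3: guard c·x = 5.3746 hit at Δt = 1.1590 (t = 1.1590), x⁻ = (3.8631, -3.8872) → reset → x⁺ = (3.1999, -4.1628), jump to mode 2
Mode 2: guard c·x = 7.1067 hit at Δt = 0.6876 (t = 1.8466), x⁻ = (8.2900, -4.0690) → reset → x⁺ = (6.8065, -3.7087), jump to mode 0
Mode 0: guard c·x = -3.6222 hit at Δt = 0.8854 (t = 2.7320), x⁻ = (3.3766, -1.3498) → reset → x⁺ = (3.0250, -1.0334), jump to mode 2
Mode 2: flow for 0.5157 to horizon, guard not reached → x = (5.4153, 0.6368)

1 1.1590 3->2
2 1.8466 2->0
3 2.7320 0->2
final: 2 5.4153 0.6368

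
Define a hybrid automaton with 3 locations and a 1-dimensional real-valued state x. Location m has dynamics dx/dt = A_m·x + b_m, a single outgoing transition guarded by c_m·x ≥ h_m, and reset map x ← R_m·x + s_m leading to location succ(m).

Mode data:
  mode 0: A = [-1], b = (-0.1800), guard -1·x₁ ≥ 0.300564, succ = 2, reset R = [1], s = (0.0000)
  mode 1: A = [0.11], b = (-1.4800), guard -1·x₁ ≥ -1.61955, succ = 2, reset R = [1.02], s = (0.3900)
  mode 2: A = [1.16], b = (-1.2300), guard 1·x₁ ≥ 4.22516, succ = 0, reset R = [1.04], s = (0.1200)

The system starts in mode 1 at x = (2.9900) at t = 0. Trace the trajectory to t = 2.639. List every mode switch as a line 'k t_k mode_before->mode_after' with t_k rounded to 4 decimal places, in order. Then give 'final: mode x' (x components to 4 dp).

Mode 1: guard c·x = -1.6196 hit at Δt = 1.1188 (t = 1.1188), x⁻ = (1.6196) → reset → x⁺ = (2.0419), jump to mode 2
Mode 2: guard c·x = 4.2252 hit at Δt = 1.0092 (t = 2.1280), x⁻ = (4.2252) → reset → x⁺ = (4.5142), jump to mode 0
Mode 0: flow for 0.5110 to horizon, guard not reached → x = (2.6360)

1 1.1188 1->2
2 2.1280 2->0
final: 0 2.6360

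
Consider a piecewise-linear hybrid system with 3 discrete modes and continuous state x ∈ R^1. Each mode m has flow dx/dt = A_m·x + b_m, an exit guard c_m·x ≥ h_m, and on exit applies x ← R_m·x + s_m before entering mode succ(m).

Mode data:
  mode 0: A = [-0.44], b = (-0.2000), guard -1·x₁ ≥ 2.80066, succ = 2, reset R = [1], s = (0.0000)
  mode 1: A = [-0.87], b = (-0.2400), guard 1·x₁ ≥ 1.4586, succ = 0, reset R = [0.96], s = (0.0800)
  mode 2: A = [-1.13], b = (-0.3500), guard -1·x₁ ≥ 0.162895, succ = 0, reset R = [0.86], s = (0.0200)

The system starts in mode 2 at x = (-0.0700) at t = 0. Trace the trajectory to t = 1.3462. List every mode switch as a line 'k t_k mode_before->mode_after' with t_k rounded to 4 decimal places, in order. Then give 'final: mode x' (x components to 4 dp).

Mode 2: guard c·x = 0.1629 hit at Δt = 0.4338 (t = 0.4338), x⁻ = (-0.1629) → reset → x⁺ = (-0.1201), jump to mode 0
Mode 0: flow for 0.9124 to horizon, guard not reached → x = (-0.2307)

1 0.4338 2->0
final: 0 -0.2307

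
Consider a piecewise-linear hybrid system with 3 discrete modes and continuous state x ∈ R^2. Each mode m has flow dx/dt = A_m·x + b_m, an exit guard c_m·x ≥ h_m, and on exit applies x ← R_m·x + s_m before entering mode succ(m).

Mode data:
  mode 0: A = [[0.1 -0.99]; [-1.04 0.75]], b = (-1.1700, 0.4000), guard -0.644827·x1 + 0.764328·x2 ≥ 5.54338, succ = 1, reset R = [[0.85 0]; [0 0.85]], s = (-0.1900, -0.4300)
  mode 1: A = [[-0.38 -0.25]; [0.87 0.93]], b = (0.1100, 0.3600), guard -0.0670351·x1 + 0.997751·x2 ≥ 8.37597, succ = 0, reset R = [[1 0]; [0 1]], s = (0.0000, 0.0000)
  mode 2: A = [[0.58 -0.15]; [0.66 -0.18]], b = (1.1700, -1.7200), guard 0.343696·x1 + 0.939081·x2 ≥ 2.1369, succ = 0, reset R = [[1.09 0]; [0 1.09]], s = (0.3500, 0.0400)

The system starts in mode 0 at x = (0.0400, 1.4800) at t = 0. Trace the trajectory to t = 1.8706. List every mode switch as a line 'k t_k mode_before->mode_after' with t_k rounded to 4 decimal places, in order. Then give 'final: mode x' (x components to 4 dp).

Mode 0: guard c·x = 5.5434 hit at Δt = 0.8181 (t = 0.8181), x⁻ = (-3.1735, 4.5753) → reset → x⁺ = (-2.8875, 3.4590), jump to mode 1
Mode 1: flow for 1.0525 to horizon, guard not reached → x = (-2.7887, 5.4976)

1 0.8181 0->1
final: 1 -2.7887 5.4976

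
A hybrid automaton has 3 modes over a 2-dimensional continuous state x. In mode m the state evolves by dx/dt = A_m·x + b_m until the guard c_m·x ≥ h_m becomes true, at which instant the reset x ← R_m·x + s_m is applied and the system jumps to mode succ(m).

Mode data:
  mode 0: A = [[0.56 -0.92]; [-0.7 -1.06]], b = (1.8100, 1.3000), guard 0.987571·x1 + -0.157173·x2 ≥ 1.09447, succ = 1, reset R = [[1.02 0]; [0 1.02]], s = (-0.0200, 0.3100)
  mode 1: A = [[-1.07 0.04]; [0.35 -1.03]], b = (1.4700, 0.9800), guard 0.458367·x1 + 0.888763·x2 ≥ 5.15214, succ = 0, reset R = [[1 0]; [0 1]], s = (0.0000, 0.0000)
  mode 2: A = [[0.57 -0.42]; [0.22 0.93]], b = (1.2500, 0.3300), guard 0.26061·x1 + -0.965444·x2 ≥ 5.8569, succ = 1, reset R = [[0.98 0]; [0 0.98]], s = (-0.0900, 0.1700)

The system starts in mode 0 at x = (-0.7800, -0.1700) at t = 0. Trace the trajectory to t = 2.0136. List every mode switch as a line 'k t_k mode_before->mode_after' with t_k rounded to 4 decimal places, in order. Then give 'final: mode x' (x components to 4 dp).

Mode 0: guard c·x = 1.0945 hit at Δt = 1.3964 (t = 1.3964), x⁻ = (1.2195, 0.6989) → reset → x⁺ = (1.2239, 1.0228), jump to mode 1
Mode 1: flow for 0.6172 to horizon, guard not reached → x = (1.3167, 1.1938)

1 1.3964 0->1
final: 1 1.3167 1.1938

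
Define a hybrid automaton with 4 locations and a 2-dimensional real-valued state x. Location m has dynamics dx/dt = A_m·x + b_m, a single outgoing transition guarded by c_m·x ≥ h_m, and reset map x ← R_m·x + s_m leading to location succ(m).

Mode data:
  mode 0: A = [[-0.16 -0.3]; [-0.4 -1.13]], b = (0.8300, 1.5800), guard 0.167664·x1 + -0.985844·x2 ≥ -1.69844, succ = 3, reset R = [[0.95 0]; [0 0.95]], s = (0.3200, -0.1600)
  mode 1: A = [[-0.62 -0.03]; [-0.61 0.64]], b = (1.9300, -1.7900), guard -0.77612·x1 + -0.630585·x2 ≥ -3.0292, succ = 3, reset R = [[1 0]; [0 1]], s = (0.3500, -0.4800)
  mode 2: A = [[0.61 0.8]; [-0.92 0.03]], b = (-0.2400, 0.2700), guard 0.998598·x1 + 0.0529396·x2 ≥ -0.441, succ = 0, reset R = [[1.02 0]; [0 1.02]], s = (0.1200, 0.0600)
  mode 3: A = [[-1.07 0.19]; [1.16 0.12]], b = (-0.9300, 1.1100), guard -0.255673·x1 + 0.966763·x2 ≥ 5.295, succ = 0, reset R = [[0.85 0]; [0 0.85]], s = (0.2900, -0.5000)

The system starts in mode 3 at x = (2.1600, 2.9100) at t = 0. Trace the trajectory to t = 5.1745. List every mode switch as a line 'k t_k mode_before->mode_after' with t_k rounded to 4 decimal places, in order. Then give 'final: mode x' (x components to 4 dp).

1 0.8691 3->0
2 2.1663 0->3
3 4.2704 3->0
final: 0 0.1864 2.3479

Mode 3: guard c·x = 5.2950 hit at Δt = 0.8691 (t = 0.8691), x⁻ = (0.8204, 5.6940) → reset → x⁺ = (0.9873, 4.3399), jump to mode 0
Mode 0: guard c·x = -1.6984 hit at Δt = 1.2972 (t = 2.1663), x⁻ = (0.8044, 1.8596) → reset → x⁺ = (1.0842, 1.6067), jump to mode 3
Mode 3: guard c·x = 5.2950 hit at Δt = 2.1041 (t = 4.2704), x⁻ = (0.0191, 5.4821) → reset → x⁺ = (0.3062, 4.1598), jump to mode 0
Mode 0: flow for 0.9041 to horizon, guard not reached → x = (0.1864, 2.3479)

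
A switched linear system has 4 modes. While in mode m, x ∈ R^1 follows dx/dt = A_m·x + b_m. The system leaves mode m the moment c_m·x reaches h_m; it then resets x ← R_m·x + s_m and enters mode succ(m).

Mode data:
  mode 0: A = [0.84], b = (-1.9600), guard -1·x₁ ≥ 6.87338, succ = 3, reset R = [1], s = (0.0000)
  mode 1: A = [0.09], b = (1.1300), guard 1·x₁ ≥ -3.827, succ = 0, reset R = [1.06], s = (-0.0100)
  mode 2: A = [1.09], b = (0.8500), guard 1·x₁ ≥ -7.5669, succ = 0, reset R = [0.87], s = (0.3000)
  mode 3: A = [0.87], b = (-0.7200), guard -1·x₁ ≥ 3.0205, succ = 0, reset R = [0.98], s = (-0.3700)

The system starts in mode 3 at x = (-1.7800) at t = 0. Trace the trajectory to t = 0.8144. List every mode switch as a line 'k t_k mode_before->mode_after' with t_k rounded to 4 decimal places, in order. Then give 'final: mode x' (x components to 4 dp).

1 0.4473 3->0
final: 0 -5.3757

Mode 3: guard c·x = 3.0205 hit at Δt = 0.4473 (t = 0.4473), x⁻ = (-3.0205) → reset → x⁺ = (-3.3301), jump to mode 0
Mode 0: flow for 0.3671 to horizon, guard not reached → x = (-5.3757)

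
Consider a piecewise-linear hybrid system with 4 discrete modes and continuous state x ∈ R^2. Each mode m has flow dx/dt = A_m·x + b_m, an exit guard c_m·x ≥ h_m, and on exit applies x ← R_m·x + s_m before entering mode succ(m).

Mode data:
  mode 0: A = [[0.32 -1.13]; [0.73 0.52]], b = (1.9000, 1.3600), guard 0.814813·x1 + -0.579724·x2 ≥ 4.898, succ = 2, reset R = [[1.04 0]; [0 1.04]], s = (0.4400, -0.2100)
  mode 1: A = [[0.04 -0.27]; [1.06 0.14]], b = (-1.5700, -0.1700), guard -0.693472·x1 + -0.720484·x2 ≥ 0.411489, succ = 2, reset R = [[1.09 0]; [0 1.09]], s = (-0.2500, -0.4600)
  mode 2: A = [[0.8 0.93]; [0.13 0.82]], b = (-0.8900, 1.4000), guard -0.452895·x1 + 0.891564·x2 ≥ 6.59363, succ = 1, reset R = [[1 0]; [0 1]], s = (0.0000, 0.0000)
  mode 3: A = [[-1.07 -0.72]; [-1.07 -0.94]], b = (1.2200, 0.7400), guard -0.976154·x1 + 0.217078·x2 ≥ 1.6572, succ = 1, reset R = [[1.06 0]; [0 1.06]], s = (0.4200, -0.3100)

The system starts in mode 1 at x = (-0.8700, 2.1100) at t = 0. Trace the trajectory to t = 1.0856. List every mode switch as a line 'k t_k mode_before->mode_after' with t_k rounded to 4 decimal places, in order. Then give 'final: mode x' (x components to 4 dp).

1 0.5308 1->2
final: 2 -3.3760 2.3041

Mode 1: guard c·x = 0.4115 hit at Δt = 0.5308 (t = 0.5308), x⁻ = (-1.9896, 1.3439) → reset → x⁺ = (-2.4186, 1.0048), jump to mode 2
Mode 2: flow for 0.5548 to horizon, guard not reached → x = (-3.3760, 2.3041)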